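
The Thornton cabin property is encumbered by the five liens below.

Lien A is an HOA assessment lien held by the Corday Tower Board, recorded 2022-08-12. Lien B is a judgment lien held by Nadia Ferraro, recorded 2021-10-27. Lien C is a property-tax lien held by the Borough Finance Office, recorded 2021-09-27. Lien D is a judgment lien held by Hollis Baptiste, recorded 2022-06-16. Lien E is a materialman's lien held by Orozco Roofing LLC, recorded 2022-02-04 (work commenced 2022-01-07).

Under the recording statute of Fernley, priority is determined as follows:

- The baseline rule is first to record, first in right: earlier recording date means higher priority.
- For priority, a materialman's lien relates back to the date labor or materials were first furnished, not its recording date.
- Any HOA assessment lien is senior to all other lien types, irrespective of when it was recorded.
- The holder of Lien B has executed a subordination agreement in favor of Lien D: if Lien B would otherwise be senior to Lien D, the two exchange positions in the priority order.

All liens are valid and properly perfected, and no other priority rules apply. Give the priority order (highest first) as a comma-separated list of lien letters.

A, C, D, E, B

Adjusting effective dates: E relates back to 2022-01-07 (work commenced).
A is an HOA assessment lien and takes priority over every other lien.
Remaining liens by effective date: C (2021-09-27), B (2021-10-27), E (2022-01-07), D (2022-06-16).
The subordination applies — B was senior to D — so B and D swap.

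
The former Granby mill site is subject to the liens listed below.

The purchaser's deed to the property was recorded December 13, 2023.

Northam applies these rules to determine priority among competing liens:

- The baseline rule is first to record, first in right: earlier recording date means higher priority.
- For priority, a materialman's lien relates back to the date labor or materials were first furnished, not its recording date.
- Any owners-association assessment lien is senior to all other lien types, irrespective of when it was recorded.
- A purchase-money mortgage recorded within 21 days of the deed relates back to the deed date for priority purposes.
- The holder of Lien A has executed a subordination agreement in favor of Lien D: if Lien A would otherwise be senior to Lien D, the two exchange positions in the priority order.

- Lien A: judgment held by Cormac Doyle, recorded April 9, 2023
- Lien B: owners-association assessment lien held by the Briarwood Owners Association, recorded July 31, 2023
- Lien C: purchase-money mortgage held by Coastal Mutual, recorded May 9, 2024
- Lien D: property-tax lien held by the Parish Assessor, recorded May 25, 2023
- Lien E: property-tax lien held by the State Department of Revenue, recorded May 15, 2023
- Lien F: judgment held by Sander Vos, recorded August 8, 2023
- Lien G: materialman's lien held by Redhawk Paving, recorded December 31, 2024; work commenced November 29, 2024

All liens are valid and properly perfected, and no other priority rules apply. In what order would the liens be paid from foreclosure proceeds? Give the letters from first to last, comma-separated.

B, D, E, A, F, C, G

First, effective dates: C missed the 21-day window (148 days after the deed), so its recording date stands; G relates back to November 29, 2024 (work commenced).
B, as an owners-association assessment lien, has superpriority and ranks first.
Among the remaining liens, by effective date: A (April 9, 2023), E (May 15, 2023), D (May 25, 2023), F (August 8, 2023), C (May 9, 2024), G (November 29, 2024).
A would otherwise be senior to D, so under the subordination agreement A and D exchange positions.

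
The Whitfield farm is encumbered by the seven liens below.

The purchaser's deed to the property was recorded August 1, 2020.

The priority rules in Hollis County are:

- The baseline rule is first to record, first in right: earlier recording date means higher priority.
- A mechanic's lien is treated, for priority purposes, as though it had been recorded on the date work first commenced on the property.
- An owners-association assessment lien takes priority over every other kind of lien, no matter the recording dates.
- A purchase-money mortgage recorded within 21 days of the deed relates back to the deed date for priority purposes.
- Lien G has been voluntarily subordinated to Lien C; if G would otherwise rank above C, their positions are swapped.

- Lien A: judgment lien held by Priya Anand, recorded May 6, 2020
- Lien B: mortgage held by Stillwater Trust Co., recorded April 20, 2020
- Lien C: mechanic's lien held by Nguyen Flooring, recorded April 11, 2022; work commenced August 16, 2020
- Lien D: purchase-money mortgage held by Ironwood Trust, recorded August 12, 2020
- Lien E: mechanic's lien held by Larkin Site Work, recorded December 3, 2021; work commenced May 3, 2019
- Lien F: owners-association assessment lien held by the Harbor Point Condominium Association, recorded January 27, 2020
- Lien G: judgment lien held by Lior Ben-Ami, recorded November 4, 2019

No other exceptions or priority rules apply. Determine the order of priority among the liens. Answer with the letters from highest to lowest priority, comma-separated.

Effective dates: C relates back to August 16, 2020 (work commenced); D relates back to the deed date August 1, 2020; E is treated as recorded May 3, 2019, the work-commencement date.
F, as an owners-association assessment lien, has superpriority and ranks first.
Among the remaining liens, by effective date: E (May 3, 2019), G (November 4, 2019), B (April 20, 2020), A (May 6, 2020), D (August 1, 2020), C (August 16, 2020).
Because G would otherwise rank above C, the subordination swaps them.

F, E, C, B, A, D, G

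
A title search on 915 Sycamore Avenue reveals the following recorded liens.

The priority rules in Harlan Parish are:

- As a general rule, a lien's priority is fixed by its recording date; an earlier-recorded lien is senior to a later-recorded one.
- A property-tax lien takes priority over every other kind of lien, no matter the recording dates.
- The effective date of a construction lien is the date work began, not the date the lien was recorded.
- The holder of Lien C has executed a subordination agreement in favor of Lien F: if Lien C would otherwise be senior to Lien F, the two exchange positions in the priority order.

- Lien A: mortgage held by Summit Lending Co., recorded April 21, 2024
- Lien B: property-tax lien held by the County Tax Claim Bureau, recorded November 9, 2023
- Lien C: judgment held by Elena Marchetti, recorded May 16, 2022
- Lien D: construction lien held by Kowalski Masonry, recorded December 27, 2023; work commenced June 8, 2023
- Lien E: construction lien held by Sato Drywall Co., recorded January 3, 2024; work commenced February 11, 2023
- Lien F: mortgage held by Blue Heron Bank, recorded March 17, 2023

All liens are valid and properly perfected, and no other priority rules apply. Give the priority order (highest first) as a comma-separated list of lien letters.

B, F, E, C, D, A

Adjusting effective dates: D relates back to June 8, 2023 (work commenced); E's effective date is February 11, 2023, when work began.
B, as a property-tax lien, has superpriority and ranks first.
Among the remaining liens, by effective date: C (May 16, 2022), E (February 11, 2023), F (March 17, 2023), D (June 8, 2023), A (April 21, 2024).
C is senior to F before the subordination, so the two trade places.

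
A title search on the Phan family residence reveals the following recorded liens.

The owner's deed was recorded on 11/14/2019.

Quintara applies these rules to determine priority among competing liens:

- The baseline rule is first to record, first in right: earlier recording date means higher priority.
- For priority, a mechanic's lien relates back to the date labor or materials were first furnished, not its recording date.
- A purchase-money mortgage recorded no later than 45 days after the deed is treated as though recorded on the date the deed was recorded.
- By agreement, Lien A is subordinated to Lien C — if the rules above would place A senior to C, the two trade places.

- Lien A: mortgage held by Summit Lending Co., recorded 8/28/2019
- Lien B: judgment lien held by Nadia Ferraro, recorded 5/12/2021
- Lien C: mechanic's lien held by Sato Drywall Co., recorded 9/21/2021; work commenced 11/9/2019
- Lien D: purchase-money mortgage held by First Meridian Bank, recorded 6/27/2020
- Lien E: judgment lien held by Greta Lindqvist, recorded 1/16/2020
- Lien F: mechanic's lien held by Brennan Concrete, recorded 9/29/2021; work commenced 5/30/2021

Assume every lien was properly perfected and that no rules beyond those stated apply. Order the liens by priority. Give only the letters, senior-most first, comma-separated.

Effective dates: C relates back to 11/9/2019 (work commenced); D missed the 45-day window (226 days after the deed), so its recording date stands; F's effective date is 5/30/2021, when work began.
Sorted by effective date: A (8/28/2019), C (11/9/2019), E (1/16/2020), D (6/27/2020), B (5/12/2021), F (5/30/2021).
A would otherwise be senior to C, so under the subordination agreement A and C exchange positions.

C, A, E, D, B, F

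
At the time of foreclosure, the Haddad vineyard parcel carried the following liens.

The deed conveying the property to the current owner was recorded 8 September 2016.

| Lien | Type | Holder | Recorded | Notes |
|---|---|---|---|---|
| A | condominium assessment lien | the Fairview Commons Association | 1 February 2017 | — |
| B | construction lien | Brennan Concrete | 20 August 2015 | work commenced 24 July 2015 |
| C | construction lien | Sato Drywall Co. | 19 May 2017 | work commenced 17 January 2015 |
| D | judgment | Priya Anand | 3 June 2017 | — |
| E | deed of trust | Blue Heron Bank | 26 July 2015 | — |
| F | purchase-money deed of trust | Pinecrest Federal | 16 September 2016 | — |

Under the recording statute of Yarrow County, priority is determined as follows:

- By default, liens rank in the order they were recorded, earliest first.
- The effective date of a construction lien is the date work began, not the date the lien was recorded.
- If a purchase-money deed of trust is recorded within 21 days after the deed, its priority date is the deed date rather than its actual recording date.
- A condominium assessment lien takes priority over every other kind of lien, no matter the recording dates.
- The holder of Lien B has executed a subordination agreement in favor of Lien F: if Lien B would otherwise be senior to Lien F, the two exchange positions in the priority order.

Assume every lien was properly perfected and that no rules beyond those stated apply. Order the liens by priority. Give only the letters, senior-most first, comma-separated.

Adjusting effective dates: B relates back to 24 July 2015 (work commenced); C's effective date is 17 January 2015, when work began; F's effective date is the deed date, 8 September 2016.
A is a condominium assessment lien, so it outranks all other liens regardless of date.
Ordering the rest by effective date: C (17 January 2015), B (24 July 2015), E (26 July 2015), F (8 September 2016), D (3 June 2017).
B is senior to F before the subordination, so the two trade places.

A, C, F, E, B, D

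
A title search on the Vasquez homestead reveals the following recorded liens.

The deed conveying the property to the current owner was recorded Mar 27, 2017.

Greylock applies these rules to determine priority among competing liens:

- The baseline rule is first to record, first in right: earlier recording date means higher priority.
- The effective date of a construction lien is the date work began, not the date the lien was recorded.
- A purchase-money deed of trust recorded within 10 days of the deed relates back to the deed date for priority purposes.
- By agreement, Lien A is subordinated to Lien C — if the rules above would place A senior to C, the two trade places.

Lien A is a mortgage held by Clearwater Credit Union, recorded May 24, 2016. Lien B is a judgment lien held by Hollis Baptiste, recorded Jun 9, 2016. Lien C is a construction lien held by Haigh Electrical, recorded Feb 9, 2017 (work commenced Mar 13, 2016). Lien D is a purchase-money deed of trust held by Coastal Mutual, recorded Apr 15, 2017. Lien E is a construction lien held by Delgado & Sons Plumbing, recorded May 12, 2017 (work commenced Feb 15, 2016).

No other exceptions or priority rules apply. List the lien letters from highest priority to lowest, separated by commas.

Effective dates: C's effective date is Mar 13, 2016, when work began; D was recorded 19 days after the deed — beyond 10 days — so no relation-back applies; E is treated as recorded Feb 15, 2016, the work-commencement date.
By effective date: E (Feb 15, 2016), C (Mar 13, 2016), A (May 24, 2016), B (Jun 9, 2016), D (Apr 15, 2017).
Since A is not senior to C, the subordination leaves the order unchanged.

E, C, A, B, D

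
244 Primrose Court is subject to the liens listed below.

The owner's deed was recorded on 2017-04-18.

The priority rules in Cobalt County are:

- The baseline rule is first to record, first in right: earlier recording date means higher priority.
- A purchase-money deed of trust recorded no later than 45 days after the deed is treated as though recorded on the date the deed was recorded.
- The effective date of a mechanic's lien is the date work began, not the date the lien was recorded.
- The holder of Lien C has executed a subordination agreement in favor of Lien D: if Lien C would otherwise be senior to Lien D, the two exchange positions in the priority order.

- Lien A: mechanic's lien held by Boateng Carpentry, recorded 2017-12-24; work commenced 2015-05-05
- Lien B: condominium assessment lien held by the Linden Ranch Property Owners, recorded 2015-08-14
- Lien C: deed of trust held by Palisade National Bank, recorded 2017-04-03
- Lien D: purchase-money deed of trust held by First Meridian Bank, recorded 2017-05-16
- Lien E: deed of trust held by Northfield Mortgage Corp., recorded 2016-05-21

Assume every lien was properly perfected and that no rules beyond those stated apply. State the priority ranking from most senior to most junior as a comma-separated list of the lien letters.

A, B, E, D, C

Adjusting effective dates: A relates back to 2015-05-05 (work commenced); D relates back to the deed date 2017-04-18.
By effective date, earliest first: A (2015-05-05), B (2015-08-14), E (2016-05-21), C (2017-04-03), D (2017-04-18).
C is senior to D before the subordination, so the two trade places.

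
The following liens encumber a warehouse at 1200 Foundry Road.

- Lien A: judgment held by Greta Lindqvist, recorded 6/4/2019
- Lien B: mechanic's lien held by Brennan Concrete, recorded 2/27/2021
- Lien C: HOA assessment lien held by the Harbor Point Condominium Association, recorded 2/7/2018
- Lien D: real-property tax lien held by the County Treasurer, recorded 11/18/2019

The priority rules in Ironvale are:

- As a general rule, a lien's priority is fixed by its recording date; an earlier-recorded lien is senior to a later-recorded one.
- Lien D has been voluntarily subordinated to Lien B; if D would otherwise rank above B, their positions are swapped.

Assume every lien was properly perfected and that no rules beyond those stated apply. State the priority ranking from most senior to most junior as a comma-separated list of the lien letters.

Ordering by effective date: C (2/7/2018), A (6/4/2019), D (11/18/2019), B (2/27/2021).
Because D would otherwise rank above B, the subordination swaps them.

C, A, B, D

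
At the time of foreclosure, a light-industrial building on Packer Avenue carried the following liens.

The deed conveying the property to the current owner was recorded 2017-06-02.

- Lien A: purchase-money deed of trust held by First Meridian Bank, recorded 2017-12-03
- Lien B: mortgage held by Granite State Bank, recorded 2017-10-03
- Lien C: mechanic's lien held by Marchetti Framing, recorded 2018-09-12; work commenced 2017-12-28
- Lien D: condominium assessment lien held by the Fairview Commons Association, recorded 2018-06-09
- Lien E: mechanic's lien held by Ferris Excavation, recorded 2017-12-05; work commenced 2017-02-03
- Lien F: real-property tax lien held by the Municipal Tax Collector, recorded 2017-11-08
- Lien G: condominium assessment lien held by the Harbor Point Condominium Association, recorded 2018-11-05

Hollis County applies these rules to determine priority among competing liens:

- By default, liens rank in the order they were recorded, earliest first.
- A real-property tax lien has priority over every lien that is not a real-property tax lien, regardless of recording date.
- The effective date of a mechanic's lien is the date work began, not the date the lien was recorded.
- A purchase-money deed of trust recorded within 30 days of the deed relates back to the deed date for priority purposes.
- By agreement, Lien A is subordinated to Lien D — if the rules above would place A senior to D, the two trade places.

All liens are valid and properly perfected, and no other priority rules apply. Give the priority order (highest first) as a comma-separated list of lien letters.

Adjusting effective dates: A was recorded 184 days after the deed — beyond 30 days — so no relation-back applies; C's effective date is 2017-12-28, when work began; E relates back to 2017-02-03 (work commenced).
F is a real-property tax lien and takes priority over every other lien.
Ordering the rest by effective date: E (2017-02-03), B (2017-10-03), A (2017-12-03), C (2017-12-28), D (2018-06-09), G (2018-11-05).
A would otherwise be senior to D, so under the subordination agreement A and D exchange positions.

F, E, B, D, C, A, G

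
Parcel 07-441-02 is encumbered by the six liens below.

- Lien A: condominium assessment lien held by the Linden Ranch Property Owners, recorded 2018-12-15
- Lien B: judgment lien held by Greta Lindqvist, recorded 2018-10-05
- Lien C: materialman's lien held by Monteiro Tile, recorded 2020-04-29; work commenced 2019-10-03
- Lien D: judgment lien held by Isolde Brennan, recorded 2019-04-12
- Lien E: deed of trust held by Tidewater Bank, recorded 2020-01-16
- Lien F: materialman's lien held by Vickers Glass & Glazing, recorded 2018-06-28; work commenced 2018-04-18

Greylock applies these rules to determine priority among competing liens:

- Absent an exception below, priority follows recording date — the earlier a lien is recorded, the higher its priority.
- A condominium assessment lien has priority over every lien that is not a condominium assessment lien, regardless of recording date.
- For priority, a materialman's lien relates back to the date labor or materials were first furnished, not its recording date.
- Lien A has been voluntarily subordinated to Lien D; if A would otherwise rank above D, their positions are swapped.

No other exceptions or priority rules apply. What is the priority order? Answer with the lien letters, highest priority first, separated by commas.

D, F, B, A, C, E

Adjusting effective dates: C is treated as recorded 2019-10-03, the work-commencement date; F's effective date is 2018-04-18, when work began.
A is a condominium assessment lien, so it outranks all other liens regardless of date.
Remaining liens by effective date: F (2018-04-18), B (2018-10-05), D (2019-04-12), C (2019-10-03), E (2020-01-16).
A would otherwise be senior to D, so under the subordination agreement A and D exchange positions.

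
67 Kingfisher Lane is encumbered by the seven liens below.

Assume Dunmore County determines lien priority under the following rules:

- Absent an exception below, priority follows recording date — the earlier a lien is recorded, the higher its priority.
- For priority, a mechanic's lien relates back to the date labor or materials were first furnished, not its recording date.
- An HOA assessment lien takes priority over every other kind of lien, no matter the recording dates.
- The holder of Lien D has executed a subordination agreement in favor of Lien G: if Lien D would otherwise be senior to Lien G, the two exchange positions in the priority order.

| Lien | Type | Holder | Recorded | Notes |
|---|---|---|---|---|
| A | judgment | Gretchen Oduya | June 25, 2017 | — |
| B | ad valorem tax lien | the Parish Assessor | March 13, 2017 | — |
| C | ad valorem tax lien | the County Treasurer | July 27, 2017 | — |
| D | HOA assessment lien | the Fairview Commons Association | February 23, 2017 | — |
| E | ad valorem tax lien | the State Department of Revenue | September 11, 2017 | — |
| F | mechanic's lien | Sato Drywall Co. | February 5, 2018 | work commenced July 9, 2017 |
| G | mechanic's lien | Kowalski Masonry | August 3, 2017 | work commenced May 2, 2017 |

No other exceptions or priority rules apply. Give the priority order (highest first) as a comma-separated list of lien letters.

Effective dates: F relates back to July 9, 2017 (work commenced); G relates back to May 2, 2017 (work commenced).
D is an HOA assessment lien and takes priority over every other lien.
The other liens, earliest effective date first: B (March 13, 2017), G (May 2, 2017), A (June 25, 2017), F (July 9, 2017), C (July 27, 2017), E (September 11, 2017).
D is senior to G before the subordination, so the two trade places.

G, B, D, A, F, C, E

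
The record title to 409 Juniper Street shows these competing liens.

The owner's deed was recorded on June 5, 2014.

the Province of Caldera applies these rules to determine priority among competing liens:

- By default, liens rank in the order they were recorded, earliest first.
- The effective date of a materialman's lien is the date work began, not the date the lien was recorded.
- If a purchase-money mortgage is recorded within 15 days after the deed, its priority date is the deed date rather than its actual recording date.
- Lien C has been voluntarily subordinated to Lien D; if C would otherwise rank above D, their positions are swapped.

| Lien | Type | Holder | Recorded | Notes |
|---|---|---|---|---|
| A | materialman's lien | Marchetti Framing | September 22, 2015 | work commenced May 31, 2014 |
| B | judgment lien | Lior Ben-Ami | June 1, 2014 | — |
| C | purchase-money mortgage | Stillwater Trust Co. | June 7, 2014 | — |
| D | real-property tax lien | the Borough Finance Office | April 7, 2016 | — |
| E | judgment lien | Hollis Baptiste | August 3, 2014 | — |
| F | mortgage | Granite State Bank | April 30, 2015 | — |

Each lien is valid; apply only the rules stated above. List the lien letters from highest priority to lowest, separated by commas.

Effective dates after the stated exceptions: A relates back to May 31, 2014 (work commenced); C's effective date is the deed date, June 5, 2014.
By effective date: A (May 31, 2014), B (June 1, 2014), C (June 5, 2014), E (August 3, 2014), F (April 30, 2015), D (April 7, 2016).
C is senior to D before the subordination, so the two trade places.

A, B, D, E, F, C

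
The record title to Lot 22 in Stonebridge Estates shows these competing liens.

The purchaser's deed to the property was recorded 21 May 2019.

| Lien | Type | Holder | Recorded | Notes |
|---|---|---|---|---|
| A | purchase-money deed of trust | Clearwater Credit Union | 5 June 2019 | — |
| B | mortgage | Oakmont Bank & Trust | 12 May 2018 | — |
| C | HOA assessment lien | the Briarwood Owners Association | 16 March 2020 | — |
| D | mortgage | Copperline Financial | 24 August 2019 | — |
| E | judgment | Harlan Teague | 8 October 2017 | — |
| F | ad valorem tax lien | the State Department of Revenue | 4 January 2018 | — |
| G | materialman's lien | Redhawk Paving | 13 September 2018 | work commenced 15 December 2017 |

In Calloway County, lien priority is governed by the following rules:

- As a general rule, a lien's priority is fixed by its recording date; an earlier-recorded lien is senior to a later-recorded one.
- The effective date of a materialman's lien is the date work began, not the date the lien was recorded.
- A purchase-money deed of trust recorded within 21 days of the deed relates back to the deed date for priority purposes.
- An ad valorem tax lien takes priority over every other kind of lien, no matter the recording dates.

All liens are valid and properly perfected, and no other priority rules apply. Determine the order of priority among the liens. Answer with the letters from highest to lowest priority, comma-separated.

F, E, G, B, A, D, C

Effective dates after the stated exceptions: A was recorded within the 21-day window, so its effective date is the deed date 21 May 2019; G is treated as recorded 15 December 2017, the work-commencement date.
F is an ad valorem tax lien and takes priority over every other lien.
Among the remaining liens, by effective date: E (8 October 2017), G (15 December 2017), B (12 May 2018), A (21 May 2019), D (24 August 2019), C (16 March 2020).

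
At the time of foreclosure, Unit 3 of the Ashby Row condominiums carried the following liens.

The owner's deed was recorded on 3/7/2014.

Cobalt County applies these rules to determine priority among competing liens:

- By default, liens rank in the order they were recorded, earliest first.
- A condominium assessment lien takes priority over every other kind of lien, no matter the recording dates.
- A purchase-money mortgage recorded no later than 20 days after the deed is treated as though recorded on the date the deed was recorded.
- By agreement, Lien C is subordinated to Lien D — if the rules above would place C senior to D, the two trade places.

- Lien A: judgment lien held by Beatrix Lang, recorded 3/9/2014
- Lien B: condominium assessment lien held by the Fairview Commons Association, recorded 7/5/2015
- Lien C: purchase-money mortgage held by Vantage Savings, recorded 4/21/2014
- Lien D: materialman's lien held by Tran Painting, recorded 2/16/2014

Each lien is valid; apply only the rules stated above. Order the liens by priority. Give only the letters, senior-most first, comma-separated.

Adjusting effective dates: C was recorded 45 days after the deed — beyond 20 days — so no relation-back applies.
As a condominium assessment lien, B is senior to every other lien.
The other liens, earliest effective date first: D (2/16/2014), A (3/9/2014), C (4/21/2014).
Since C is not senior to D, the subordination leaves the order unchanged.

B, D, A, C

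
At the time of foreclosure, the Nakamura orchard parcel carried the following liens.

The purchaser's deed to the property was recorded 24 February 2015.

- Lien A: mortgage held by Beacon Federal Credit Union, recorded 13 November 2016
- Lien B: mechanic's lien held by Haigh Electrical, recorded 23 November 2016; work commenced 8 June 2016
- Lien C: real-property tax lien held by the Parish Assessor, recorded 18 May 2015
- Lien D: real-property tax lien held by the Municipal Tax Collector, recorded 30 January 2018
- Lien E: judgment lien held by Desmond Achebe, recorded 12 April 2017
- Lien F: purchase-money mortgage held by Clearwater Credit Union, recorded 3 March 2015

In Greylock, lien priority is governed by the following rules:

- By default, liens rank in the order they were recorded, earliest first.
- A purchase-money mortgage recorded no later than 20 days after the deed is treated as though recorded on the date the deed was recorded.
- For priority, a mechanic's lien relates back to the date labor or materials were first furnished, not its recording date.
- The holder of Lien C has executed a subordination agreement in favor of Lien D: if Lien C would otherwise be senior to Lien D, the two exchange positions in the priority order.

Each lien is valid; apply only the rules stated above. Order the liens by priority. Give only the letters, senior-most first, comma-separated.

F, D, B, A, E, C

Effective dates: B is treated as recorded 8 June 2016, the work-commencement date; F was recorded within the 20-day window, so its effective date is the deed date 24 February 2015.
Ordering by effective date: F (24 February 2015), C (18 May 2015), B (8 June 2016), A (13 November 2016), E (12 April 2017), D (30 January 2018).
C would otherwise be senior to D, so under the subordination agreement C and D exchange positions.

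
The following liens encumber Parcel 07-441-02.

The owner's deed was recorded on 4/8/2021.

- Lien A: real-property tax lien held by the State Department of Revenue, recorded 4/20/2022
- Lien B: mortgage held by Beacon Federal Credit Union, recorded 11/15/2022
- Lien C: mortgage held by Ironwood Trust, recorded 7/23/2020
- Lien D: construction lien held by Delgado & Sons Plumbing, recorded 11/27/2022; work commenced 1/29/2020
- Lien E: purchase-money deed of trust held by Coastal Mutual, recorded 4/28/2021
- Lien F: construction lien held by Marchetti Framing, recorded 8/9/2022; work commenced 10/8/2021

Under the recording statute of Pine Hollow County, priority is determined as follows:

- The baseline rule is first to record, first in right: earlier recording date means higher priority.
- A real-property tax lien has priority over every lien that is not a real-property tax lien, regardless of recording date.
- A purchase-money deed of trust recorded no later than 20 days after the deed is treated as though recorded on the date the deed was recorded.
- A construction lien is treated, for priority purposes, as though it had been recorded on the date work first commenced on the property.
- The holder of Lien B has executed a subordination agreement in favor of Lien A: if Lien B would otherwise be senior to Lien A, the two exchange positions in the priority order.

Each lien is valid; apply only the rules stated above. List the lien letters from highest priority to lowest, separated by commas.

First, effective dates: D's effective date is 1/29/2020, when work began; E was recorded within the 20-day window, so its effective date is the deed date 4/8/2021; F's effective date is 10/8/2021, when work began.
A is a real-property tax lien and takes priority over every other lien.
Remaining liens by effective date: D (1/29/2020), C (7/23/2020), E (4/8/2021), F (10/8/2021), B (11/15/2022).
B already ranks below A; the subordination has no effect.

A, D, C, E, F, B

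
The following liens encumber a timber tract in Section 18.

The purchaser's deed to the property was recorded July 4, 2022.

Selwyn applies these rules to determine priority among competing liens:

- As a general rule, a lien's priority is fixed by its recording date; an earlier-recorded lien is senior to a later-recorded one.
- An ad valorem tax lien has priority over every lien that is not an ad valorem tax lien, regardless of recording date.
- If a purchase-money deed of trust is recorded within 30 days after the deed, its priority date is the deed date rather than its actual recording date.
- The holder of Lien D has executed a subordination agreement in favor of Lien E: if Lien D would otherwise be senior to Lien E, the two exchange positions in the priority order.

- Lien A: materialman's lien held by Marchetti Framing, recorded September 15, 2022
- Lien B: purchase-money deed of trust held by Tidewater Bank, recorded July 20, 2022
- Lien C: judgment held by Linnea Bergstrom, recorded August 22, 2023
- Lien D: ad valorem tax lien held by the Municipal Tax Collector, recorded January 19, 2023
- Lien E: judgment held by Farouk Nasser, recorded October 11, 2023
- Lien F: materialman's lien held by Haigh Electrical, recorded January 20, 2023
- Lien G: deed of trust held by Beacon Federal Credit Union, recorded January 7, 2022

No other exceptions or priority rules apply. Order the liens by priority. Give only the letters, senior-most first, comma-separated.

Adjusting effective dates: B's effective date is the deed date, July 4, 2022.
D is an ad valorem tax lien, so it outranks all other liens regardless of date.
Among the remaining liens, by effective date: G (January 7, 2022), B (July 4, 2022), A (September 15, 2022), F (January 20, 2023), C (August 22, 2023), E (October 11, 2023).
The subordination applies — D was senior to E — so D and E swap.

E, G, B, A, F, C, D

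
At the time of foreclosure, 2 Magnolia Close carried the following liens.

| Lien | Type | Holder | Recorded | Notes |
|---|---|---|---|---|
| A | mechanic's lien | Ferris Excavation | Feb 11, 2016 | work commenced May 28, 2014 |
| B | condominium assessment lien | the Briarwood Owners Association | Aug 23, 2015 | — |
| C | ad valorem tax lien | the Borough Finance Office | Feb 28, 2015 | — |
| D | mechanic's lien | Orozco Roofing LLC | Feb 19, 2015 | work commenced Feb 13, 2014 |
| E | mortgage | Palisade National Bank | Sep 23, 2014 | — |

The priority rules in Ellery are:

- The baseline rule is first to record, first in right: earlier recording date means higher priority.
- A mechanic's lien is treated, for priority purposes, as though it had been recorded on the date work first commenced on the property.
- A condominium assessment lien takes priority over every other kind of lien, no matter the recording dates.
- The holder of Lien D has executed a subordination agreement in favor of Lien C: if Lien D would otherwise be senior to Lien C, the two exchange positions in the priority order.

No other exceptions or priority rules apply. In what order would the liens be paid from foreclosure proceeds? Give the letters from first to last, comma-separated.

Effective dates after the stated exceptions: A's effective date is May 28, 2014, when work began; D is treated as recorded Feb 13, 2014, the work-commencement date.
B is a condominium assessment lien, so it outranks all other liens regardless of date.
The other liens, earliest effective date first: D (Feb 13, 2014), A (May 28, 2014), E (Sep 23, 2014), C (Feb 28, 2015).
Because D would otherwise rank above C, the subordination swaps them.

B, C, A, E, D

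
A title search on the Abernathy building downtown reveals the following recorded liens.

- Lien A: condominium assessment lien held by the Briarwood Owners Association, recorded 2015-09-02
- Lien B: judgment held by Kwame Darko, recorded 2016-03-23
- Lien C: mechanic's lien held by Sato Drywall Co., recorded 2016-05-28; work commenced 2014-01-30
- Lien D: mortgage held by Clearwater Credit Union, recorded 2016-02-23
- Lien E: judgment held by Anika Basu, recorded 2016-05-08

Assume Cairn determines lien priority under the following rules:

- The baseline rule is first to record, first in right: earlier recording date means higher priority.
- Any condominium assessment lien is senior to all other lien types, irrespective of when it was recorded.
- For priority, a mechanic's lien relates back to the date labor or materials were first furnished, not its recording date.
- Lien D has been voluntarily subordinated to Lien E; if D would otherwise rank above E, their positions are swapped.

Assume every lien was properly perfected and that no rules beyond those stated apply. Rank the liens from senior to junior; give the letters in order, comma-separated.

A, C, E, B, D

Effective dates: C relates back to 2014-01-30 (work commenced).
As a condominium assessment lien, A is senior to every other lien.
Remaining liens by effective date: C (2014-01-30), D (2016-02-23), B (2016-03-23), E (2016-05-08).
The subordination applies — D was senior to E — so D and E swap.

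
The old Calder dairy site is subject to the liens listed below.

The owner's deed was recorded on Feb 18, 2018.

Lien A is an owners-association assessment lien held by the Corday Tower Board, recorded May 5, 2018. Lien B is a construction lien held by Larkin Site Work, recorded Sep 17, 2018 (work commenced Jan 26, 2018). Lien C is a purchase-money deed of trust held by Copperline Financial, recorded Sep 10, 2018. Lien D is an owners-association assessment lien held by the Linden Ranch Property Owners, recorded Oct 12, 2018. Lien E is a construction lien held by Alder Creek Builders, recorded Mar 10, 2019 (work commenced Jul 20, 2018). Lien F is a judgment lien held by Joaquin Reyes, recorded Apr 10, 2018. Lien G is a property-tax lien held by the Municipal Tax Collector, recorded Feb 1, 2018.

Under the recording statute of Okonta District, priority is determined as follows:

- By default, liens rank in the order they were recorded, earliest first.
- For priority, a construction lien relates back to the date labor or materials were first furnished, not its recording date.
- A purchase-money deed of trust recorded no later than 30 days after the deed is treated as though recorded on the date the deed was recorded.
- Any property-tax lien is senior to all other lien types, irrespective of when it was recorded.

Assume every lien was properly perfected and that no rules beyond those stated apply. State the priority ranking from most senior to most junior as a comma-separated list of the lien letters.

Effective dates: B's effective date is Jan 26, 2018, when work began; C missed the 30-day window (204 days after the deed), so its recording date stands; E's effective date is Jul 20, 2018, when work began.
G is a property-tax lien, so it outranks all other liens regardless of date.
Ordering the rest by effective date: B (Jan 26, 2018), F (Apr 10, 2018), A (May 5, 2018), E (Jul 20, 2018), C (Sep 10, 2018), D (Oct 12, 2018).

G, B, F, A, E, C, D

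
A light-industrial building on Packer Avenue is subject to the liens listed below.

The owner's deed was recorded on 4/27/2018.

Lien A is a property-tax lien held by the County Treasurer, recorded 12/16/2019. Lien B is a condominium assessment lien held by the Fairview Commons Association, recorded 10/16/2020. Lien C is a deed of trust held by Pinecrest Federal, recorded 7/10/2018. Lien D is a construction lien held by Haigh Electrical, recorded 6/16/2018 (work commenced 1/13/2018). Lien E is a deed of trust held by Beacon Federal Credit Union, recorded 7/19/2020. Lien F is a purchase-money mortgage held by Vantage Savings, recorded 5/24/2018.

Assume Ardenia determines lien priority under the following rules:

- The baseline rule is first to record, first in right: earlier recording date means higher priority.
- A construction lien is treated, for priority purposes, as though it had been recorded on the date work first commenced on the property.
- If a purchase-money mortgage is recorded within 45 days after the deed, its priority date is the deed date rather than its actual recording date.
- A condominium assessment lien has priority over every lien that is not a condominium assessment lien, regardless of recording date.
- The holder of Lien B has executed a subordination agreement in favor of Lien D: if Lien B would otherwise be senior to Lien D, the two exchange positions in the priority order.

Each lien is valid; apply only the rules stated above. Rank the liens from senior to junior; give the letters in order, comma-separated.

D, B, F, C, A, E

Adjusting effective dates: D is treated as recorded 1/13/2018, the work-commencement date; F was recorded within the 45-day window, so its effective date is the deed date 4/27/2018.
B, as a condominium assessment lien, has superpriority and ranks first.
Remaining liens by effective date: D (1/13/2018), F (4/27/2018), C (7/10/2018), A (12/16/2019), E (7/19/2020).
Because B would otherwise rank above D, the subordination swaps them.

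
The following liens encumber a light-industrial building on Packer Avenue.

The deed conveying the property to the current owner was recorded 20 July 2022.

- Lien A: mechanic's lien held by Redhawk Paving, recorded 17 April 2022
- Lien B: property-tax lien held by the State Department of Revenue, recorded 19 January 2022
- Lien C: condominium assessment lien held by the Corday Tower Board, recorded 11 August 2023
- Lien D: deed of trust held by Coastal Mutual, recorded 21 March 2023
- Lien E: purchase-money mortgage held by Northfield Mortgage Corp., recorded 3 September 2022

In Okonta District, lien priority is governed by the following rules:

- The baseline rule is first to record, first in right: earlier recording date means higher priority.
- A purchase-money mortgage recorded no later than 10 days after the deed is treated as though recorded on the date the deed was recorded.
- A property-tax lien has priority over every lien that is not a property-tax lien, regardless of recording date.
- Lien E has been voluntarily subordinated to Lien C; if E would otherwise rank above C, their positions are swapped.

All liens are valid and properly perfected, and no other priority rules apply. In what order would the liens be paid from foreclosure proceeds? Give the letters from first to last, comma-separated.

B, A, C, D, E

Effective dates: E was recorded 45 days after the deed, outside the 10-day window, so it keeps its recording date.
As a property-tax lien, B is senior to every other lien.
Ordering the rest by effective date: A (17 April 2022), E (3 September 2022), D (21 March 2023), C (11 August 2023).
Because E would otherwise rank above C, the subordination swaps them.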